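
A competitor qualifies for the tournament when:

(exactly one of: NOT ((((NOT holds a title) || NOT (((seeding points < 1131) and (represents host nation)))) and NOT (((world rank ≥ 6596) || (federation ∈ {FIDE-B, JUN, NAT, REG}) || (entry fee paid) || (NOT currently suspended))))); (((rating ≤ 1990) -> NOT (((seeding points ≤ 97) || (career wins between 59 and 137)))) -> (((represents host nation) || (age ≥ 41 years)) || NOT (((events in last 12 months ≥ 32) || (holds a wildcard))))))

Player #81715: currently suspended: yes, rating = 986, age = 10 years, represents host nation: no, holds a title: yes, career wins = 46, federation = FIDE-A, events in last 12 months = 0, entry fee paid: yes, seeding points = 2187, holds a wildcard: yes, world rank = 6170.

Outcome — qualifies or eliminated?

Atomic conditions:
  NOT holds a title: yes → false
  seeding points < 1131: 2187 < 1131 is false
  represents host nation: no → false
  world rank ≥ 6596: 6170 ≥ 6596 is false
  federation ∈ {FIDE-B, JUN, NAT, REG}: FIDE-A is not in the set → false
  entry fee paid: yes → true
  NOT currently suspended: yes → false
  rating ≤ 1990: 986 ≤ 1990 is true
  seeding points ≤ 97: 2187 ≤ 97 is false
  career wins between 59 and 137: 46 in [59, 137] is false
  age ≥ 41 years: 10 ≥ 41 is false
  events in last 12 months ≥ 32: 0 ≥ 32 is false
  holds a wildcard: yes → true
Combine:
[1.1.1.2.1] false AND false = false
[1.1.1.2] NOT false = true
[1.1.1] false OR true = true
[1.1.2.1] false OR false OR true OR false = true
[1.1.2] NOT true = false
[1.1] true AND false = false
[1] NOT false = true
[2.1.2.1] false OR false = false
[2.1.2] NOT false = true
[2.1] true → true = true
[2.2.1] false OR false = false
[2.2.2.1] false OR true = true
[2.2.2] NOT true = false
[2.2] false OR false = false
[2] true → false = false
[root] exactly-one(true, false) = true
Overall: true → qualifies

Qualifies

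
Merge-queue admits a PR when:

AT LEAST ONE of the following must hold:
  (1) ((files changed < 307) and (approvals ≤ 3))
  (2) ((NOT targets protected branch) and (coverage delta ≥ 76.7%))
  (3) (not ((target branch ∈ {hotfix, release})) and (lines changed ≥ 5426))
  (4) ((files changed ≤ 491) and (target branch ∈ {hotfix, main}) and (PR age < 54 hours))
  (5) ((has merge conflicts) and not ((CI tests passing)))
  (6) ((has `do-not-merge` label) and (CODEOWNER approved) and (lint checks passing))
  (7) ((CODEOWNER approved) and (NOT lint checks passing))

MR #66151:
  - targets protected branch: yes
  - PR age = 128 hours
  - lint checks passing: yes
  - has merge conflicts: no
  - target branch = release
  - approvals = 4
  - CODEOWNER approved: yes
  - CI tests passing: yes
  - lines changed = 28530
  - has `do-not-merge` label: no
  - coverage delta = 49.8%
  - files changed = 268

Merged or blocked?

Atomic conditions:
  files changed < 307: 268 < 307 is true
  approvals ≤ 3: 4 ≤ 3 is false
  NOT targets protected branch: yes → false
  coverage delta ≥ 76.7%: 49.8 ≥ 76.7 is false
  target branch ∈ {hotfix, release}: release is in the set → true
  lines changed ≥ 5426: 28530 ≥ 5426 is true
  files changed ≤ 491: 268 ≤ 491 is true
  target branch ∈ {hotfix, main}: release is not in the set → false
  PR age < 54 hours: 128 < 54 is false
  has merge conflicts: no → false
  CI tests passing: yes → true
  has `do-not-merge` label: no → false
  CODEOWNER approved: yes → true
  lint checks passing: yes → true
  NOT lint checks passing: yes → false
Combine:
[1] true AND false = false
[2] false AND false = false
[3.1] NOT true = false
[3] false AND true = false
[4] true AND false AND false = false
[5.2] NOT true = false
[5] false AND false = false
[6] false AND true AND true = false
[7] true AND false = false
[root] false OR false OR false OR false OR false OR false OR false = false
Overall: false → blocked

Blocked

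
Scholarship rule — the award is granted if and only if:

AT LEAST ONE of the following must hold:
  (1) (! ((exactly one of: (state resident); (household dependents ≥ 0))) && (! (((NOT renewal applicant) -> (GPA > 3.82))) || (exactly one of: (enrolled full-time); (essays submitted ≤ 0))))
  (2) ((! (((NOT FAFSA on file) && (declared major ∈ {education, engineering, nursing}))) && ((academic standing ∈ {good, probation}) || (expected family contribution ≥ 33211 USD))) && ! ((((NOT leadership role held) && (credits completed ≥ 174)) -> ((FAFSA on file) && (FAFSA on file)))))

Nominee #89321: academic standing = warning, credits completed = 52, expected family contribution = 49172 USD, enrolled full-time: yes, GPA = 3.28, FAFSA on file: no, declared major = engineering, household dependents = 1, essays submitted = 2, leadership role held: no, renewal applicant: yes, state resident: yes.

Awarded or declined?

Atomic conditions:
  state resident: yes → true
  household dependents ≥ 0: 1 ≥ 0 is true
  NOT renewal applicant: yes → false
  GPA > 3.82: 3.28 > 3.82 is false
  enrolled full-time: yes → true
  essays submitted ≤ 0: 2 ≤ 0 is false
  NOT FAFSA on file: no → true
  declared major ∈ {education, engineering, nursing}: engineering is in the set → true
  academic standing ∈ {good, probation}: warning is not in the set → false
  expected family contribution ≥ 33211 USD: 49172 ≥ 33211 is true
  NOT leadership role held: no → true
  credits completed ≥ 174: 52 ≥ 174 is false
  FAFSA on file: no → false
Combine:
[1.1.1] exactly-one(true, true) = false
[1.1] NOT false = true
[1.2.1.1] false → false (antecedent false ⇒ implication holds) = true
[1.2.1] NOT true = false
[1.2.2] exactly-one(true, false) = true
[1.2] false OR true = true
[1] true AND true = true
[2.1.1.1] true AND true = true
[2.1.1] NOT true = false
[2.1.2] false OR true = true
[2.1] false AND true = false
[2.2.1.1] true AND false = false
[2.2.1.2] false AND false = false
[2.2.1] false → false (antecedent false ⇒ implication holds) = true
[2.2] NOT true = false
[2] false AND false = false
[root] true OR false = true
Overall: true → awarded

Awarded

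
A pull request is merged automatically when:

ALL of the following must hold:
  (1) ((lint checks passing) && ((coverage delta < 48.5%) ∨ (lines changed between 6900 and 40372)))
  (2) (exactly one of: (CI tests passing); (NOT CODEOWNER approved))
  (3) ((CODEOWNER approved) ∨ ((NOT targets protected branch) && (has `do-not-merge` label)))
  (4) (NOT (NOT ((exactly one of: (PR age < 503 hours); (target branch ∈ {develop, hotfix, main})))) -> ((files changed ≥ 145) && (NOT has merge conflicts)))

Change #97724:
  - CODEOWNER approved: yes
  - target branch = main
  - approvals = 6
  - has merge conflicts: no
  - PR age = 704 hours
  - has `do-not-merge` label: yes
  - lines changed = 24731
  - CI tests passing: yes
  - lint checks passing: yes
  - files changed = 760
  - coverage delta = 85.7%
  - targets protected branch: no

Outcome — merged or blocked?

Atomic conditions:
  lint checks passing: yes → true
  coverage delta < 48.5%: 85.7 < 48.5 is false
  lines changed between 6900 and 40372: 24731 in [6900, 40372] is true
  CI tests passing: yes → true
  NOT CODEOWNER approved: yes → false
  CODEOWNER approved: yes → true
  NOT targets protected branch: no → true
  has `do-not-merge` label: yes → true
  PR age < 503 hours: 704 < 503 is false
  target branch ∈ {develop, hotfix, main}: main is in the set → true
  files changed ≥ 145: 760 ≥ 145 is true
  NOT has merge conflicts: no → true
Combine:
[1.2] false OR true = true
[1] true AND true = true
[2] exactly-one(true, false) = true
[3.2] true AND true = true
[3] true OR true = true
[4.1.1.1] exactly-one(false, true) = true
[4.1.1] NOT true = false
[4.1] NOT false = true
[4.2] true AND true = true
[4] true → true = true
[root] true AND true AND true AND true = true
Overall: true → merged

Merged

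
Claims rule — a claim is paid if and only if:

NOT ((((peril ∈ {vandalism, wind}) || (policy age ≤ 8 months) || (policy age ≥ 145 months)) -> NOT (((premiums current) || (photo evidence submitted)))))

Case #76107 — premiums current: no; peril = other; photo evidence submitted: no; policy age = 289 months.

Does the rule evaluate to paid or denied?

Denied

Atomic conditions:
  peril ∈ {vandalism, wind}: other is not in the set → false
  policy age ≤ 8 months: 289 ≤ 8 is false
  policy age ≥ 145 months: 289 ≥ 145 is true
  premiums current: no → false
  photo evidence submitted: no → false
Combine:
[1.1] false OR false OR true = true
[1.2.1] false OR false = false
[1.2] NOT false = true
[1] true → true = true
[root] NOT true = false
Overall: false → denied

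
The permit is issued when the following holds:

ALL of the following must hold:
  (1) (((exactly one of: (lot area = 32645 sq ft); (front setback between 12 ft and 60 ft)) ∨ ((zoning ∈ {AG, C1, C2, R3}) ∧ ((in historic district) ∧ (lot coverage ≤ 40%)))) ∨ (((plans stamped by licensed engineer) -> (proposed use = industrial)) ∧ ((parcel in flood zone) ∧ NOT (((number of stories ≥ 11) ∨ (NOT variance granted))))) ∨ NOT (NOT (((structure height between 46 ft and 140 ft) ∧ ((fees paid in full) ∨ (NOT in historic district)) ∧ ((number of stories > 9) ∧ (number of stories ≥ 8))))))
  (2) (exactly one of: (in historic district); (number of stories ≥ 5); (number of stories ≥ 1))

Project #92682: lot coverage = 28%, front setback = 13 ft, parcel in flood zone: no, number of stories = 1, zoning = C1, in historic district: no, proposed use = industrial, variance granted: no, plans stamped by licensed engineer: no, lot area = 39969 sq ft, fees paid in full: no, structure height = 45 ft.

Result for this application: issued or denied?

Atomic conditions:
  lot area = 32645 sq ft: 39969 == 32645 is false
  front setback between 12 ft and 60 ft: 13 in [12, 60] is true
  zoning ∈ {AG, C1, C2, R3}: C1 is in the set → true
  in historic district: no → false
  lot coverage ≤ 40%: 28 ≤ 40 is true
  plans stamped by licensed engineer: no → false
  proposed use = industrial: industrial == industrial is true
  parcel in flood zone: no → false
  number of stories ≥ 11: 1 ≥ 11 is false
  NOT variance granted: no → true
  structure height between 46 ft and 140 ft: 45 in [46, 140] is false
  fees paid in full: no → false
  NOT in historic district: no → true
  number of stories > 9: 1 > 9 is false
  number of stories ≥ 8: 1 ≥ 8 is false
  number of stories ≥ 5: 1 ≥ 5 is false
  number of stories ≥ 1: 1 ≥ 1 is true
Combine:
[1.1.1] exactly-one(false, true) = true
[1.1.2.2] false AND true = false
[1.1.2] true AND false = false
[1.1] true OR false = true
[1.2.1] false → true (antecedent false ⇒ implication holds) = true
[1.2.2.2.1] false OR true = true
[1.2.2.2] NOT true = false
[1.2.2] false AND false = false
[1.2] true AND false = false
[1.3.1.1.2] false OR true = true
[1.3.1.1.3] false AND false = false
[1.3.1.1] false AND true AND false = false
[1.3.1] NOT false = true
[1.3] NOT true = false
[1] true OR false OR false = true
[2] exactly-one(false, false, true) = true
[root] true AND true = true
Overall: true → issued

Issued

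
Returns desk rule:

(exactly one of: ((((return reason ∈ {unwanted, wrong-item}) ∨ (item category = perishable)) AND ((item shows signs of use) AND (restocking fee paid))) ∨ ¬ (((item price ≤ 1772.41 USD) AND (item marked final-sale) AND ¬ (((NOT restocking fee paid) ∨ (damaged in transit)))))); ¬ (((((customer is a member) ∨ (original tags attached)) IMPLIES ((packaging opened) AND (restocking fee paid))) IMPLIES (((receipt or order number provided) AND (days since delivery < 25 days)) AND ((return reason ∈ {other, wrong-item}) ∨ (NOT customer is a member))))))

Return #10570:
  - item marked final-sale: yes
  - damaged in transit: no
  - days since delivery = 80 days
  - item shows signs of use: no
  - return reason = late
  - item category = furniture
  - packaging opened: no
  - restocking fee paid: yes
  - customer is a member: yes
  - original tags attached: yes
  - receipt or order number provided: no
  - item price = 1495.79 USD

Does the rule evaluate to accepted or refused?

Refused

Atomic conditions:
  return reason ∈ {unwanted, wrong-item}: late is not in the set → false
  item category = perishable: furniture == perishable is false
  item shows signs of use: no → false
  restocking fee paid: yes → true
  item price ≤ 1772.41 USD: 1495.79 ≤ 1772.41 is true
  item marked final-sale: yes → true
  NOT restocking fee paid: yes → false
  damaged in transit: no → false
  customer is a member: yes → true
  original tags attached: yes → true
  packaging opened: no → false
  receipt or order number provided: no → false
  days since delivery < 25 days: 80 < 25 is false
  return reason ∈ {other, wrong-item}: late is not in the set → false
  NOT customer is a member: yes → false
Combine:
[1.1.1] false OR false = false
[1.1.2] false AND true = false
[1.1] false AND false = false
[1.2.1.3.1] false OR false = false
[1.2.1.3] NOT false = true
[1.2.1] true AND true AND true = true
[1.2] NOT true = false
[1] false OR false = false
[2.1.1.1] true OR true = true
[2.1.1.2] false AND true = false
[2.1.1] true → false = false
[2.1.2.1] false AND false = false
[2.1.2.2] false OR false = false
[2.1.2] false AND false = false
[2.1] false → false (antecedent false ⇒ implication holds) = true
[2] NOT true = false
[root] exactly-one(false, false) = false
Overall: false → refused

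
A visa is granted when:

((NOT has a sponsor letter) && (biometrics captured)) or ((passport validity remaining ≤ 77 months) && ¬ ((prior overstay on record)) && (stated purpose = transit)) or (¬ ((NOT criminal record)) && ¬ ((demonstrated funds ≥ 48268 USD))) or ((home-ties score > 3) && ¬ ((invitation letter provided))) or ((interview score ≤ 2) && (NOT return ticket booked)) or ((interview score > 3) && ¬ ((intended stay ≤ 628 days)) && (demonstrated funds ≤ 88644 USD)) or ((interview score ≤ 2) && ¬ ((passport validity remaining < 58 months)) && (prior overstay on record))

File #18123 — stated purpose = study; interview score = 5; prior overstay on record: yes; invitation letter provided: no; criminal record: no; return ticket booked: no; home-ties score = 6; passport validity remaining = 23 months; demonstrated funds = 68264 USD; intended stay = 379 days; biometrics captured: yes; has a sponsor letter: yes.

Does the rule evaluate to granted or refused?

Granted

Atomic conditions:
  NOT has a sponsor letter: yes → false
  biometrics captured: yes → true
  passport validity remaining ≤ 77 months: 23 ≤ 77 is true
  prior overstay on record: yes → true
  stated purpose = transit: study == transit is false
  NOT criminal record: no → true
  demonstrated funds ≥ 48268 USD: 68264 ≥ 48268 is true
  home-ties score > 3: 6 > 3 is true
  invitation letter provided: no → false
  interview score ≤ 2: 5 ≤ 2 is false
  NOT return ticket booked: no → true
  interview score > 3: 5 > 3 is true
  intended stay ≤ 628 days: 379 ≤ 628 is true
  demonstrated funds ≤ 88644 USD: 68264 ≤ 88644 is true
  passport validity remaining < 58 months: 23 < 58 is true
Combine:
[1] false AND true = false
[2.2] NOT true = false
[2] true AND false AND false = false
[3.1] NOT true = false
[3.2] NOT true = false
[3] false AND false = false
[4.2] NOT false = true
[4] true AND true = true
[5] false AND true = false
[6.2] NOT true = false
[6] true AND false AND true = false
[7.2] NOT true = false
[7] false AND false AND true = false
[root] false OR false OR false OR true OR false OR false OR false = true
Overall: true → granted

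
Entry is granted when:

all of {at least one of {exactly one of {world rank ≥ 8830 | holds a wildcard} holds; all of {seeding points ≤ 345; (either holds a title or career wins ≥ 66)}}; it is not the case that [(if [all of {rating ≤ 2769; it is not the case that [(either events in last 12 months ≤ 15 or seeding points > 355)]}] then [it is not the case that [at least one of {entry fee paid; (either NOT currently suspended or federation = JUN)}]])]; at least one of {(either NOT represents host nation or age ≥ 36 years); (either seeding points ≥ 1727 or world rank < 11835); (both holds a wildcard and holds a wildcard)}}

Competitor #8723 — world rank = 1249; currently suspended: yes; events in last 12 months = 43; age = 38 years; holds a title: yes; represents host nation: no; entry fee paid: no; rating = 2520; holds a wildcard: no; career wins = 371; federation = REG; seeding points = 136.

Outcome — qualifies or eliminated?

Eliminated

Atomic conditions:
  world rank ≥ 8830: 1249 ≥ 8830 is false
  holds a wildcard: no → false
  seeding points ≤ 345: 136 ≤ 345 is true
  holds a title: yes → true
  career wins ≥ 66: 371 ≥ 66 is true
  rating ≤ 2769: 2520 ≤ 2769 is true
  events in last 12 months ≤ 15: 43 ≤ 15 is false
  seeding points > 355: 136 > 355 is false
  entry fee paid: no → false
  NOT currently suspended: yes → false
  federation = JUN: REG == JUN is false
  NOT represents host nation: no → true
  age ≥ 36 years: 38 ≥ 36 is true
  seeding points ≥ 1727: 136 ≥ 1727 is false
  world rank < 11835: 1249 < 11835 is true
Combine:
[1.1] exactly-one(false, false) = false
[1.2.2] true OR true = true
[1.2] true AND true = true
[1] false OR true = true
[2.1.1.2.1] false OR false = false
[2.1.1.2] NOT false = true
[2.1.1] true AND true = true
[2.1.2.1.2] false OR false = false
[2.1.2.1] false OR false = false
[2.1.2] NOT false = true
[2.1] true → true = true
[2] NOT true = false
[3.1] true OR true = true
[3.2] false OR true = true
[3.3] false AND false = false
[3] true OR true OR false = true
[root] true AND false AND true = false
Overall: false → eliminated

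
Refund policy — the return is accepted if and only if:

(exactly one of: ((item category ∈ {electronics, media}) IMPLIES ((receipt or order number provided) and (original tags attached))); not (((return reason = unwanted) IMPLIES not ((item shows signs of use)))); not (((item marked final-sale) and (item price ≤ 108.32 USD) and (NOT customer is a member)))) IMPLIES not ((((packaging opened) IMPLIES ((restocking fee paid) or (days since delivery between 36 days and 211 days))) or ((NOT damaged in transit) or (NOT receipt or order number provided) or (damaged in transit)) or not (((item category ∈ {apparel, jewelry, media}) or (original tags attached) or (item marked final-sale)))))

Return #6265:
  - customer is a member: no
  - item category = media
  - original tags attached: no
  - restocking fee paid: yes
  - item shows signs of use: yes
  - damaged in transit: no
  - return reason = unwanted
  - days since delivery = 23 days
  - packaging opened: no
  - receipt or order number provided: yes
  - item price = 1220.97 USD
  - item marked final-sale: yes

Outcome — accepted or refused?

Atomic conditions:
  item category ∈ {electronics, media}: media is in the set → true
  receipt or order number provided: yes → true
  original tags attached: no → false
  return reason = unwanted: unwanted == unwanted is true
  item shows signs of use: yes → true
  item marked final-sale: yes → true
  item price ≤ 108.32 USD: 1220.97 ≤ 108.32 is false
  NOT customer is a member: no → true
  packaging opened: no → false
  restocking fee paid: yes → true
  days since delivery between 36 days and 211 days: 23 in [36, 211] is false
  NOT damaged in transit: no → true
  NOT receipt or order number provided: yes → false
  damaged in transit: no → false
  item category ∈ {apparel, jewelry, media}: media is in the set → true
Combine:
[1.1.2] true AND false = false
[1.1] true → false = false
[1.2.1.2] NOT true = false
[1.2.1] true → false = false
[1.2] NOT false = true
[1.3.1] true AND false AND true = false
[1.3] NOT false = true
[1] exactly-one(false, true, true) = false
[2.1.1.2] true OR false = true
[2.1.1] false → true (antecedent false ⇒ implication holds) = true
[2.1.2] true OR false OR false = true
[2.1.3.1] true OR false OR true = true
[2.1.3] NOT true = false
[2.1] true OR true OR false = true
[2] NOT true = false
[root] false → false (antecedent false ⇒ implication holds) = true
Overall: true → accepted

Accepted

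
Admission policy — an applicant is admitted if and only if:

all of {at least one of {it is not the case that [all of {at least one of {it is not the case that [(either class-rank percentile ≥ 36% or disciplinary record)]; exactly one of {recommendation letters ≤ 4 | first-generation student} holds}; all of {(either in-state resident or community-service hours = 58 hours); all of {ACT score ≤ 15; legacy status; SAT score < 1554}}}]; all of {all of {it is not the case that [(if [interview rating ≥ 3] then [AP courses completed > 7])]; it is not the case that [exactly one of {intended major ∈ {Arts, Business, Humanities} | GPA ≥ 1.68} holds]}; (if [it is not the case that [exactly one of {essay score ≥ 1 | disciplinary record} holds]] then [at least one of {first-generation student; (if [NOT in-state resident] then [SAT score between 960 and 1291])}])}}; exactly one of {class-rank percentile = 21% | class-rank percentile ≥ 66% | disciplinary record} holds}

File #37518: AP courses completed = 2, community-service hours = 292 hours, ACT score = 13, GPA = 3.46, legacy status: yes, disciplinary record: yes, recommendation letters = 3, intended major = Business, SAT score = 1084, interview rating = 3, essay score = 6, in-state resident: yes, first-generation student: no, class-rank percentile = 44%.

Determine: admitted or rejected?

Atomic conditions:
  class-rank percentile ≥ 36%: 44 ≥ 36 is true
  disciplinary record: yes → true
  recommendation letters ≤ 4: 3 ≤ 4 is true
  first-generation student: no → false
  in-state resident: yes → true
  community-service hours = 58 hours: 292 == 58 is false
  ACT score ≤ 15: 13 ≤ 15 is true
  legacy status: yes → true
  SAT score < 1554: 1084 < 1554 is true
  interview rating ≥ 3: 3 ≥ 3 is true
  AP courses completed > 7: 2 > 7 is false
  intended major ∈ {Arts, Business, Humanities}: Business is in the set → true
  GPA ≥ 1.68: 3.46 ≥ 1.68 is true
  essay score ≥ 1: 6 ≥ 1 is true
  NOT in-state resident: yes → false
  SAT score between 960 and 1291: 1084 in [960, 1291] is true
  class-rank percentile = 21%: 44 == 21 is false
  class-rank percentile ≥ 66%: 44 ≥ 66 is false
Combine:
[1.1.1.1.1.1] true OR true = true
[1.1.1.1.1] NOT true = false
[1.1.1.1.2] exactly-one(true, false) = true
[1.1.1.1] false OR true = true
[1.1.1.2.1] true OR false = true
[1.1.1.2.2] true AND true AND true = true
[1.1.1.2] true AND true = true
[1.1.1] true AND true = true
[1.1] NOT true = false
[1.2.1.1.1] true → false = false
[1.2.1.1] NOT false = true
[1.2.1.2.1] exactly-one(true, true) = false
[1.2.1.2] NOT false = true
[1.2.1] true AND true = true
[1.2.2.1.1] exactly-one(true, true) = false
[1.2.2.1] NOT false = true
[1.2.2.2.2] false → true (antecedent false ⇒ implication holds) = true
[1.2.2.2] false OR true = true
[1.2.2] true → true = true
[1.2] true AND true = true
[1] false OR true = true
[2] exactly-one(false, false, true) = true
[root] true AND true = true
Overall: true → admitted

Admitted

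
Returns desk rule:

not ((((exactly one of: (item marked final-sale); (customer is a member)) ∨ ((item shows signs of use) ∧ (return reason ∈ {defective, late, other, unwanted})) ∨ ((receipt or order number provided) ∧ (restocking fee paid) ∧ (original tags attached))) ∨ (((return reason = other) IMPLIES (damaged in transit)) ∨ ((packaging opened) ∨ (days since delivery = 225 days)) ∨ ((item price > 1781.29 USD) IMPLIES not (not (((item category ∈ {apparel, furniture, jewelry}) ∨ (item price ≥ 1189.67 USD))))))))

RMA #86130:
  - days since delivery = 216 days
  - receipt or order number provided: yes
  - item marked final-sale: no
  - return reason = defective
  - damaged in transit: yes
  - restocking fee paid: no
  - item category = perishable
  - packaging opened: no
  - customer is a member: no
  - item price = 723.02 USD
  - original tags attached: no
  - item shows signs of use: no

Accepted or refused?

Atomic conditions:
  item marked final-sale: no → false
  customer is a member: no → false
  item shows signs of use: no → false
  return reason ∈ {defective, late, other, unwanted}: defective is in the set → true
  receipt or order number provided: yes → true
  restocking fee paid: no → false
  original tags attached: no → false
  return reason = other: defective == other is false
  damaged in transit: yes → true
  packaging opened: no → false
  days since delivery = 225 days: 216 == 225 is false
  item price > 1781.29 USD: 723.02 > 1781.29 is false
  item category ∈ {apparel, furniture, jewelry}: perishable is not in the set → false
  item price ≥ 1189.67 USD: 723.02 ≥ 1189.67 is false
Combine:
[1.1.1] exactly-one(false, false) = false
[1.1.2] false AND true = false
[1.1.3] true AND false AND false = false
[1.1] false OR false OR false = false
[1.2.1] false → true (antecedent false ⇒ implication holds) = true
[1.2.2] false OR false = false
[1.2.3.2.1.1] false OR false = false
[1.2.3.2.1] NOT false = true
[1.2.3.2] NOT true = false
[1.2.3] false → false (antecedent false ⇒ implication holds) = true
[1.2] true OR false OR true = true
[1] false OR true = true
[root] NOT true = false
Overall: false → refused

Refused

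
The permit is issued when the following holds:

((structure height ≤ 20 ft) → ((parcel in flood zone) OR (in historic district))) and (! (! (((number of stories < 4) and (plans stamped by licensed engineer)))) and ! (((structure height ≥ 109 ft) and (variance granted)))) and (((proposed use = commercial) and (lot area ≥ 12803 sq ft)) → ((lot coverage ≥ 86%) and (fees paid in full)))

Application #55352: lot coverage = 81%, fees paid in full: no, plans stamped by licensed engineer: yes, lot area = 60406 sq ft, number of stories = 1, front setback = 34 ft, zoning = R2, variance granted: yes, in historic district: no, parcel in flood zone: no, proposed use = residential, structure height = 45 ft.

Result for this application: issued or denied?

Issued

Atomic conditions:
  structure height ≤ 20 ft: 45 ≤ 20 is false
  parcel in flood zone: no → false
  in historic district: no → false
  number of stories < 4: 1 < 4 is true
  plans stamped by licensed engineer: yes → true
  structure height ≥ 109 ft: 45 ≥ 109 is false
  variance granted: yes → true
  proposed use = commercial: residential == commercial is false
  lot area ≥ 12803 sq ft: 60406 ≥ 12803 is true
  lot coverage ≥ 86%: 81 ≥ 86 is false
  fees paid in full: no → false
Combine:
[1.2] false OR false = false
[1] false → false (antecedent false ⇒ implication holds) = true
[2.1.1.1] true AND true = true
[2.1.1] NOT true = false
[2.1] NOT false = true
[2.2.1] false AND true = false
[2.2] NOT false = true
[2] true AND true = true
[3.1] false AND true = false
[3.2] false AND false = false
[3] false → false (antecedent false ⇒ implication holds) = true
[root] true AND true AND true = true
Overall: true → issued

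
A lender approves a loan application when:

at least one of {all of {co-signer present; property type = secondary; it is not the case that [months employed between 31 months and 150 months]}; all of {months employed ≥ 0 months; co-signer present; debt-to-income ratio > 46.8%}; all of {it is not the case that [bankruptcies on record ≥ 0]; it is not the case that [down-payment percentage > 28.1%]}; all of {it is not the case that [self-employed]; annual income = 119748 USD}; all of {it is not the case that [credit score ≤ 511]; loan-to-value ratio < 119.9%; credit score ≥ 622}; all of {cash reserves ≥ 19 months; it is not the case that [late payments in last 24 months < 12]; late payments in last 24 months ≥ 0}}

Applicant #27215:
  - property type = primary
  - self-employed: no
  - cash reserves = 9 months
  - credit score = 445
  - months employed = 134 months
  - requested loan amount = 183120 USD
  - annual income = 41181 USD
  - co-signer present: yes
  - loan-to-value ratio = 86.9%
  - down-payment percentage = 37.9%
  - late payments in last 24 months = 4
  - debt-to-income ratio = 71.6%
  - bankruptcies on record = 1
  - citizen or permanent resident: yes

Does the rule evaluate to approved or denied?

Approved

Atomic conditions:
  co-signer present: yes → true
  property type = secondary: primary == secondary is false
  months employed between 31 months and 150 months: 134 in [31, 150] is true
  months employed ≥ 0 months: 134 ≥ 0 is true
  debt-to-income ratio > 46.8%: 71.6 > 46.8 is true
  bankruptcies on record ≥ 0: 1 ≥ 0 is true
  down-payment percentage > 28.1%: 37.9 > 28.1 is true
  self-employed: no → false
  annual income = 119748 USD: 41181 == 119748 is false
  credit score ≤ 511: 445 ≤ 511 is true
  loan-to-value ratio < 119.9%: 86.9 < 119.9 is true
  credit score ≥ 622: 445 ≥ 622 is false
  cash reserves ≥ 19 months: 9 ≥ 19 is false
  late payments in last 24 months < 12: 4 < 12 is true
  late payments in last 24 months ≥ 0: 4 ≥ 0 is true
Combine:
[1.3] NOT true = false
[1] true AND false AND false = false
[2] true AND true AND true = true
[3.1] NOT true = false
[3.2] NOT true = false
[3] false AND false = false
[4.1] NOT false = true
[4] true AND false = false
[5.1] NOT true = false
[5] false AND true AND false = false
[6.2] NOT true = false
[6] false AND false AND true = false
[root] false OR true OR false OR false OR false OR false = true
Overall: true → approved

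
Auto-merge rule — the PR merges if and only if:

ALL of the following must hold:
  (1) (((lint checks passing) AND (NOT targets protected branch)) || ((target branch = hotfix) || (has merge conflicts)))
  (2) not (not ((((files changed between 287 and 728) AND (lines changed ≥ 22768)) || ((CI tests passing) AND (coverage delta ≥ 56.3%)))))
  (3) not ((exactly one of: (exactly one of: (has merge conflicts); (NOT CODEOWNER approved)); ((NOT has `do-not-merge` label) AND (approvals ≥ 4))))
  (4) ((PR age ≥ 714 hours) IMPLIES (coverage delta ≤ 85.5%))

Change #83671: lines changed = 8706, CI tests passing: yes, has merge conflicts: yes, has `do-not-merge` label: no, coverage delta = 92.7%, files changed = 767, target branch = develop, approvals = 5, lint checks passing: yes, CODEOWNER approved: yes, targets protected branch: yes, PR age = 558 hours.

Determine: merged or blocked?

Merged

Atomic conditions:
  lint checks passing: yes → true
  NOT targets protected branch: yes → false
  target branch = hotfix: develop == hotfix is false
  has merge conflicts: yes → true
  files changed between 287 and 728: 767 in [287, 728] is false
  lines changed ≥ 22768: 8706 ≥ 22768 is false
  CI tests passing: yes → true
  coverage delta ≥ 56.3%: 92.7 ≥ 56.3 is true
  NOT CODEOWNER approved: yes → false
  NOT has `do-not-merge` label: no → true
  approvals ≥ 4: 5 ≥ 4 is true
  PR age ≥ 714 hours: 558 ≥ 714 is false
  coverage delta ≤ 85.5%: 92.7 ≤ 85.5 is false
Combine:
[1.1] true AND false = false
[1.2] false OR true = true
[1] false OR true = true
[2.1.1.1] false AND false = false
[2.1.1.2] true AND true = true
[2.1.1] false OR true = true
[2.1] NOT true = false
[2] NOT false = true
[3.1.1] exactly-one(true, false) = true
[3.1.2] true AND true = true
[3.1] exactly-one(true, true) = false
[3] NOT false = true
[4] false → false (antecedent false ⇒ implication holds) = true
[root] true AND true AND true AND true = true
Overall: true → merged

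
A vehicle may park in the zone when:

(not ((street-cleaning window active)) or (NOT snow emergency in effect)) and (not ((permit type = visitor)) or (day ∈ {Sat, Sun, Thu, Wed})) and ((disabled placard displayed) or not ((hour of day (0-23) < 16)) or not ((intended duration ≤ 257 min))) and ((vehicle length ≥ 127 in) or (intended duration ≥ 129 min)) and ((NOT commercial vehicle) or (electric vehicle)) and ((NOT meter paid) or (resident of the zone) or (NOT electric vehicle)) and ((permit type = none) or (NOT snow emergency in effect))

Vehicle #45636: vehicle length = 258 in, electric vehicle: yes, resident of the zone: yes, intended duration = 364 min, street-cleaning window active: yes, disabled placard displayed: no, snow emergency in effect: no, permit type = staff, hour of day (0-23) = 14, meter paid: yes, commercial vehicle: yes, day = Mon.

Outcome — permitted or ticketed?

Atomic conditions:
  street-cleaning window active: yes → true
  NOT snow emergency in effect: no → true
  permit type = visitor: staff == visitor is false
  day ∈ {Sat, Sun, Thu, Wed}: Mon is not in the set → false
  disabled placard displayed: no → false
  hour of day (0-23) < 16: 14 < 16 is true
  intended duration ≤ 257 min: 364 ≤ 257 is false
  vehicle length ≥ 127 in: 258 ≥ 127 is true
  intended duration ≥ 129 min: 364 ≥ 129 is true
  NOT commercial vehicle: yes → false
  electric vehicle: yes → true
  NOT meter paid: yes → false
  resident of the zone: yes → true
  NOT electric vehicle: yes → false
  permit type = none: staff == none is false
Combine:
[1.1] NOT true = false
[1] false OR true = true
[2.1] NOT false = true
[2] true OR false = true
[3.2] NOT true = false
[3.3] NOT false = true
[3] false OR false OR true = true
[4] true OR true = true
[5] false OR true = true
[6] false OR true OR false = true
[7] false OR true = true
[root] true AND true AND true AND true AND true AND true AND true = true
Overall: true → permitted

Permitted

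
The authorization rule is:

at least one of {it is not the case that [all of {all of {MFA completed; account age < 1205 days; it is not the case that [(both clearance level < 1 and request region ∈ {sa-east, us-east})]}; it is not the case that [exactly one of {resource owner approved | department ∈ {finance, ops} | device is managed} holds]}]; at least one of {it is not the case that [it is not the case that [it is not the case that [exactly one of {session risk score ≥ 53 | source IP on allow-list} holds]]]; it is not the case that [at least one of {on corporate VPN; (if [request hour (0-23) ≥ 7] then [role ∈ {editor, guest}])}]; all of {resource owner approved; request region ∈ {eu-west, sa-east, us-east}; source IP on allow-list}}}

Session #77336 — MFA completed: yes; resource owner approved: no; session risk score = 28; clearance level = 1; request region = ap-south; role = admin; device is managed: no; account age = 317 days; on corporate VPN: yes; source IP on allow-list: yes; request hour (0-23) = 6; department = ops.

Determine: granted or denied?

Granted

Atomic conditions:
  MFA completed: yes → true
  account age < 1205 days: 317 < 1205 is true
  clearance level < 1: 1 < 1 is false
  request region ∈ {sa-east, us-east}: ap-south is not in the set → false
  resource owner approved: no → false
  department ∈ {finance, ops}: ops is in the set → true
  device is managed: no → false
  session risk score ≥ 53: 28 ≥ 53 is false
  source IP on allow-list: yes → true
  on corporate VPN: yes → true
  request hour (0-23) ≥ 7: 6 ≥ 7 is false
  role ∈ {editor, guest}: admin is not in the set → false
  request region ∈ {eu-west, sa-east, us-east}: ap-south is not in the set → false
Combine:
[1.1.1.3.1] false AND false = false
[1.1.1.3] NOT false = true
[1.1.1] true AND true AND true = true
[1.1.2.1] exactly-one(false, true, false) = true
[1.1.2] NOT true = false
[1.1] true AND false = false
[1] NOT false = true
[2.1.1.1.1] exactly-one(false, true) = true
[2.1.1.1] NOT true = false
[2.1.1] NOT false = true
[2.1] NOT true = false
[2.2.1.2] false → false (antecedent false ⇒ implication holds) = true
[2.2.1] true OR true = true
[2.2] NOT true = false
[2.3] false AND false AND true = false
[2] false OR false OR false = false
[root] true OR false = true
Overall: true → granted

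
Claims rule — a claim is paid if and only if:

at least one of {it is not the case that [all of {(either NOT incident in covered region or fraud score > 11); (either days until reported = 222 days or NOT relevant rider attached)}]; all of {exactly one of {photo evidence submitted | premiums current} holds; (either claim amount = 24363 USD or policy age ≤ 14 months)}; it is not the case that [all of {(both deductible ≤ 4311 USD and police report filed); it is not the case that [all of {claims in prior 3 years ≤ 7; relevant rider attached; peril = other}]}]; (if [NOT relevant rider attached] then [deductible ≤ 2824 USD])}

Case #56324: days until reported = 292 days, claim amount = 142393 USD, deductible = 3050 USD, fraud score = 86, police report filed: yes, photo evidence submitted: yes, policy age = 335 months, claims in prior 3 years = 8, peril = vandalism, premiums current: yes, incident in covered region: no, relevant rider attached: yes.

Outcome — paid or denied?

Paid

Atomic conditions:
  NOT incident in covered region: no → true
  fraud score > 11: 86 > 11 is true
  days until reported = 222 days: 292 == 222 is false
  NOT relevant rider attached: yes → false
  photo evidence submitted: yes → true
  premiums current: yes → true
  claim amount = 24363 USD: 142393 == 24363 is false
  policy age ≤ 14 months: 335 ≤ 14 is false
  deductible ≤ 4311 USD: 3050 ≤ 4311 is true
  police report filed: yes → true
  claims in prior 3 years ≤ 7: 8 ≤ 7 is false
  relevant rider attached: yes → true
  peril = other: vandalism == other is false
  deductible ≤ 2824 USD: 3050 ≤ 2824 is false
Combine:
[1.1.1] true OR true = true
[1.1.2] false OR false = false
[1.1] true AND false = false
[1] NOT false = true
[2.1] exactly-one(true, true) = false
[2.2] false OR false = false
[2] false AND false = false
[3.1.1] true AND true = true
[3.1.2.1] false AND true AND false = false
[3.1.2] NOT false = true
[3.1] true AND true = true
[3] NOT true = false
[4] false → false (antecedent false ⇒ implication holds) = true
[root] true OR false OR false OR true = true
Overall: true → paid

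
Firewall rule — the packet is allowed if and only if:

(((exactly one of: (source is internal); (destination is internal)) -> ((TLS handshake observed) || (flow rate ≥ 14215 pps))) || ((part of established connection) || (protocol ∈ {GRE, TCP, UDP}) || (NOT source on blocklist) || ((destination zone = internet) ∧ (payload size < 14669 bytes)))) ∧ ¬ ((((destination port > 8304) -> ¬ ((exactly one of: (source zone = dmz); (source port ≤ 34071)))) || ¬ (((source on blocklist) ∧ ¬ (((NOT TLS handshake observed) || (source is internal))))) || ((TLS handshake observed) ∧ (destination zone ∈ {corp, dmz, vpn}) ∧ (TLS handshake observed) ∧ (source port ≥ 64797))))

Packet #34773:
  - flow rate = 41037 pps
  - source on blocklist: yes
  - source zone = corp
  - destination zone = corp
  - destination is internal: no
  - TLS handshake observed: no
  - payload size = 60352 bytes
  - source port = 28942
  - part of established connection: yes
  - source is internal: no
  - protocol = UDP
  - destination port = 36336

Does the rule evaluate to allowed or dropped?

Atomic conditions:
  source is internal: no → false
  destination is internal: no → false
  TLS handshake observed: no → false
  flow rate ≥ 14215 pps: 41037 ≥ 14215 is true
  part of established connection: yes → true
  protocol ∈ {GRE, TCP, UDP}: UDP is in the set → true
  NOT source on blocklist: yes → false
  destination zone = internet: corp == internet is false
  payload size < 14669 bytes: 60352 < 14669 is false
  destination port > 8304: 36336 > 8304 is true
  source zone = dmz: corp == dmz is false
  source port ≤ 34071: 28942 ≤ 34071 is true
  source on blocklist: yes → true
  NOT TLS handshake observed: no → true
  destination zone ∈ {corp, dmz, vpn}: corp is in the set → true
  source port ≥ 64797: 28942 ≥ 64797 is false
Combine:
[1.1.1] exactly-one(false, false) = false
[1.1.2] false OR true = true
[1.1] false → true (antecedent false ⇒ implication holds) = true
[1.2.4] false AND false = false
[1.2] true OR true OR false OR false = true
[1] true OR true = true
[2.1.1.2.1] exactly-one(false, true) = true
[2.1.1.2] NOT true = false
[2.1.1] true → false = false
[2.1.2.1.2.1] true OR false = true
[2.1.2.1.2] NOT true = false
[2.1.2.1] true AND false = false
[2.1.2] NOT false = true
[2.1.3] false AND true AND false AND false = false
[2.1] false OR true OR false = true
[2] NOT true = false
[root] true AND false = false
Overall: false → dropped

Dropped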